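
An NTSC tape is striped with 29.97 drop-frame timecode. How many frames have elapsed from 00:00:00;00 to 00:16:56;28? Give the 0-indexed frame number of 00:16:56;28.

As if non-drop at 30 labels/s: (0 × 3600 + 16 × 60 + 56) × 30 + 28 = 30508.
Minute boundaries passed: 16; those not divisible by 10: 16 − 1 = 15; dropped labels = 2 × 15 = 30.
Actual frame index = 30508 − 30 = 30478.

30478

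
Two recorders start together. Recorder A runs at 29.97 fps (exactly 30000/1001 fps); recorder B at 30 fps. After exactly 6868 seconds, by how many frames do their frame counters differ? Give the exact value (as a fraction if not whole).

A emits 30000/1001 × 6868 = 206040000/1001 frames; B emits 30 × 6868 = 206040.
Difference = 206040/1001 frames (≈ 205.8342); B is ahead of A.

206040/1001 frames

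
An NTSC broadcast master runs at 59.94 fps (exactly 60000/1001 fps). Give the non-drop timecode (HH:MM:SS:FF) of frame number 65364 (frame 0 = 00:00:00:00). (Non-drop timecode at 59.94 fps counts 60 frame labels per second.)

65364 ÷ 60 = 1089 full seconds, remainder 24 frames.
1089 s = 0 h 18 min 9 s.
Timecode: 00:18:09:24.

00:18:09:24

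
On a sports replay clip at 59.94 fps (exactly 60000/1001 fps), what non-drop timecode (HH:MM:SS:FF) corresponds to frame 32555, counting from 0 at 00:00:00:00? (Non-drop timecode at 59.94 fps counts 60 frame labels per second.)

32555 ÷ 60 = 542 full seconds, remainder 35 frames.
542 s = 0 h 9 min 2 s.
Timecode: 00:09:02:35.

00:09:02:35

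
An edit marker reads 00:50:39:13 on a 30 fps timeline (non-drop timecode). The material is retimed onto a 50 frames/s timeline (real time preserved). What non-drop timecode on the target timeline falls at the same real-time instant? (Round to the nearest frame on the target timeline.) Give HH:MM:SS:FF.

Source frame index: (0×3600 + 50×60 + 39) × 30 + 13 = 91183.
Real time: 91183 / (30) = 91183/30 s.
Target frame: (91183/30) × (50) = 455915/3 ≈ 151971.667 → 151972.
At 50 labels/s: frame 151972 → 00:50:39:22.

00:50:39:22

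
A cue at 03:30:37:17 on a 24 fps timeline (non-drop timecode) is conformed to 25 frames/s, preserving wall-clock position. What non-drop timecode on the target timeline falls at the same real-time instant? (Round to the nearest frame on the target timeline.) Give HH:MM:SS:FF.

Source frame index: (3×3600 + 30×60 + 37) × 24 + 17 = 303305.
Real time: 303305 / (24) = 303305/24 s.
Target frame: (303305/24) × (25) = 7582625/24 ≈ 315942.708 → 315943.
At 25 labels/s: frame 315943 → 03:30:37:18.

03:30:37:18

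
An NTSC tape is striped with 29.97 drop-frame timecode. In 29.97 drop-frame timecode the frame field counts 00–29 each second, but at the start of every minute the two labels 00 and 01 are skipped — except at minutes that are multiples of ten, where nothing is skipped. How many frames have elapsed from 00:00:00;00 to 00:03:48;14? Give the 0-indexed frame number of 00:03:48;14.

As if non-drop at 30 labels/s: (0 × 3600 + 3 × 60 + 48) × 30 + 14 = 6854.
Minute boundaries passed: 3; those not divisible by 10: 3 − 0 = 3; dropped labels = 2 × 3 = 6.
Actual frame index = 6854 − 6 = 6848.

6848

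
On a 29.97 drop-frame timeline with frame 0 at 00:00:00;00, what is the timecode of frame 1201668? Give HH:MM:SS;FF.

Ten DF minutes hold 17982 frames, so frame 1201668 lies in block 66 (frames 1186812–1204793) with 14856 frames into that block.
The block's first minute is 1800 frames and the rest 1798 each; 14856 frames reaches minute 8, so 66 × 18 + 8 × 2 = 1204 labels have been skipped so far.
Adding those back, label number 1201668 + 1204 = 1202872 at 30 labels/s is 40095 s + 22 f = 11 h 8 min 15 s frame 22, i.e. 11:08:15;22.

11:08:15;22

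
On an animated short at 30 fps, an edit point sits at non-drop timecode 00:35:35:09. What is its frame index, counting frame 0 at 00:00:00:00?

Total seconds to the label: (0 × 3600 + 35 × 60 + 35) = 2135.
Frame index = 2135 × 30 + 9 = 64059.

frame 64059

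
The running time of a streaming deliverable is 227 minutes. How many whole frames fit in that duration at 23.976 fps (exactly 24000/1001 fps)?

227 min = 13620 s.
Frames = 13620 × 24000/1001 = 326880000/1001 ≈ 326553.4466.
Complete frames: 326553.

326553 frames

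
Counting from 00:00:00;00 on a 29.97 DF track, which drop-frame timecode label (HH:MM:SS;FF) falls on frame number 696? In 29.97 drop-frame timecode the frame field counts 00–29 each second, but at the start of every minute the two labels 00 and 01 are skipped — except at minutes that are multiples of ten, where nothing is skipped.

Each 10-minute DF block holds 10 × 60 × 30 − 9 × 2 = 17982 frames. 696 ÷ 17982 → 0 full blocks, remainder 696.
Within the partial block the first minute is 1800 frames and each further minute 1798, so 0 further minute boundaries passed. Total skipped labels = 18 × 0 + 2 × 0 = 0.
Non-drop label index = 696 + 0 = 696; at 30 labels/s that is 00:00:23:06, i.e. DF 00:00:23;06.

00:00:23;06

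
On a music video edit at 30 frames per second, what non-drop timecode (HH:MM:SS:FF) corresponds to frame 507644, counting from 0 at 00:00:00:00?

507644 ÷ 30 = 16921 full seconds, remainder 14 frames.
16921 s = 4 h 42 min 1 s.
Timecode: 04:42:01:14.

04:42:01:14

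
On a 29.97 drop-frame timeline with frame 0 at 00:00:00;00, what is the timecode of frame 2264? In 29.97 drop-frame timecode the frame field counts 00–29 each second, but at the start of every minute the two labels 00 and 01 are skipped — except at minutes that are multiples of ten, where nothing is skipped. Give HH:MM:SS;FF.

Each 10-minute DF block holds 10 × 60 × 30 − 9 × 2 = 17982 frames. 2264 ÷ 17982 → 0 full blocks, remainder 2264.
Within the partial block the first minute is 1800 frames and each further minute 1798, so 1 further minute boundary passed. Total skipped labels = 18 × 0 + 2 × 1 = 2.
Non-drop label index = 2264 + 2 = 2266; at 30 labels/s that is 00:01:15:16, i.e. DF 00:01:15;16.

00:01:15;16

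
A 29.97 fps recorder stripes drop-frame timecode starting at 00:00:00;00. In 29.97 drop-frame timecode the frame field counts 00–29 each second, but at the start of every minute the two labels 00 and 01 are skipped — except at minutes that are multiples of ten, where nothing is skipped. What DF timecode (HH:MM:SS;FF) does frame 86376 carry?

00:48:02;04

Ten DF minutes hold 17982 frames, so frame 86376 lies in block 4 (frames 71928–89909) with 14448 frames into that block.
The block's first minute is 1800 frames and the rest 1798 each; 14448 frames reaches minute 8, so 4 × 18 + 8 × 2 = 88 labels have been skipped so far.
Adding those back, label number 86376 + 88 = 86464 at 30 labels/s is 2882 s + 4 f = 0 h 48 min 2 s frame 4, i.e. 00:48:02;04.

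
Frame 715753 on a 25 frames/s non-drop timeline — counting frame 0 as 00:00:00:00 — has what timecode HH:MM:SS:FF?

07:57:10:03

715753 ÷ 25 = 28630 full seconds, remainder 3 frames.
28630 s = 7 h 57 min 10 s.
Timecode: 07:57:10:03.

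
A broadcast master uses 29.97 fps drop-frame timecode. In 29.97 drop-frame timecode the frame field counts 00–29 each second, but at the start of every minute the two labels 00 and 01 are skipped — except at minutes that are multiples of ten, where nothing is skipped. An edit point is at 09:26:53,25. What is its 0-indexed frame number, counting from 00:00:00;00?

As if non-drop at 30 labels/s: (9 × 3600 + 26 × 60 + 53) × 30 + 25 = 1020415.
Minute boundaries passed: 566; those not divisible by 10: 566 − 56 = 510; dropped labels = 2 × 510 = 1020.
Actual frame index = 1020415 − 1020 = 1019395.

1019395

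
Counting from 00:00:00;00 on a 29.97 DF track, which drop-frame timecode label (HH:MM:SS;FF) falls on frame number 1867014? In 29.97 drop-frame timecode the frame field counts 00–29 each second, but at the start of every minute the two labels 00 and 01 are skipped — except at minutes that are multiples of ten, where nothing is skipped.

Ten DF minutes hold 17982 frames, so frame 1867014 lies in block 103 (frames 1852146–1870127) with 14868 frames into that block.
The block's first minute is 1800 frames and the rest 1798 each; 14868 frames reaches minute 8, so 103 × 18 + 8 × 2 = 1870 labels have been skipped so far.
Adding those back, label number 1867014 + 1870 = 1868884 at 30 labels/s is 62296 s + 4 f = 17 h 18 min 16 s frame 4, i.e. 17:18:16;04.

17:18:16;04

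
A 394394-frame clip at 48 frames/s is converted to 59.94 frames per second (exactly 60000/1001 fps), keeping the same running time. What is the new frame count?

Target frames = source frames × (target rate / source rate) = 394394 × (60000/1001)/(48) = 394394 × 1250/1001 = 492500.

492500 frames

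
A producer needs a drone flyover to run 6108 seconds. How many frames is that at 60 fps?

Frames = 6108 × 60 = 366480.

366480 frames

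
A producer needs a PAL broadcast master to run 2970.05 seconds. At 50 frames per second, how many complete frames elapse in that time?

Frames = 2970.05 × 50 = 297005/2 ≈ 148502.5000.
Complete frames: 148502.

148502 frames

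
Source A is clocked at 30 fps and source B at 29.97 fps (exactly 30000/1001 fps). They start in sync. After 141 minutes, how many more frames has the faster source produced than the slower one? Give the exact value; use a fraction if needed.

253800/1001 frames

141 min = 8460 s.
A emits 30 × 8460 = 253800 frames; B emits 30000/1001 × 8460 = 253800000/1001.
Difference = 253800/1001 frames (≈ 253.5465); B is behind A.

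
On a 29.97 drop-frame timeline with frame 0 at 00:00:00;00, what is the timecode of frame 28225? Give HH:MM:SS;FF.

00:15:41;23

Each 10-minute DF block holds 10 × 60 × 30 − 9 × 2 = 17982 frames. 28225 ÷ 17982 → 1 full block, remainder 10243.
Within the partial block the first minute is 1800 frames and each further minute 1798, so 5 further minute boundaries passed. Total skipped labels = 18 × 1 + 2 × 5 = 28.
Non-drop label index = 28225 + 28 = 28253; at 30 labels/s that is 00:15:41:23, i.e. DF 00:15:41;23.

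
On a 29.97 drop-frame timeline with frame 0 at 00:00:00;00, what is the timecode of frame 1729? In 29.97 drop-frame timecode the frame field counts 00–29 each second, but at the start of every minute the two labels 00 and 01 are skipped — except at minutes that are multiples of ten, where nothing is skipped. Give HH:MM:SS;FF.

00:00:57;19

Each 10-minute DF block holds 10 × 60 × 30 − 9 × 2 = 17982 frames. 1729 ÷ 17982 → 0 full blocks, remainder 1729.
Within the partial block the first minute is 1800 frames and each further minute 1798, so 0 further minute boundaries passed. Total skipped labels = 18 × 0 + 2 × 0 = 0.
Non-drop label index = 1729 + 0 = 1729; at 30 labels/s that is 00:00:57:19, i.e. DF 00:00:57;19.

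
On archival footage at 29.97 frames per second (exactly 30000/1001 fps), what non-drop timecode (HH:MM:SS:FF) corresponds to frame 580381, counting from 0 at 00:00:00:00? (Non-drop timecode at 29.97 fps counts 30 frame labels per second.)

580381 ÷ 30 = 19346 full seconds, remainder 1 frame.
19346 s = 5 h 22 min 26 s.
Timecode: 05:22:26:01.

05:22:26:01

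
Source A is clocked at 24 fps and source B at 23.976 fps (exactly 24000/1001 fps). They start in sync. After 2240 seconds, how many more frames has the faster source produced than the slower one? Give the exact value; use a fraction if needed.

7680/143 frames

A emits 24 × 2240 = 53760 frames; B emits 24000/1001 × 2240 = 7680000/143.
Difference = 7680/143 frames (≈ 53.7063); B is behind A.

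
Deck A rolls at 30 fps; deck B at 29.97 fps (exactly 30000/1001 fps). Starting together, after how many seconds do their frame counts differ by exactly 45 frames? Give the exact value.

The gap grows by |30000/1001 − 30| = 30/1001 frames per second.
Time for a 45-frame gap: 45 ÷ (30/1001) = 1501.5 s.

1501.5 seconds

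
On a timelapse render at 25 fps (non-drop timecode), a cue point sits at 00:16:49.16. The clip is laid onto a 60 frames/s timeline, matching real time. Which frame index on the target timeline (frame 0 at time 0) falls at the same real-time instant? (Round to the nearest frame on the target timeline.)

frame 60578

Source frame index: (0×3600 + 16×60 + 49) × 25 + 16 = 25241.
Real time: 25241 / (25) = 25241/25 s.
Target frame: (25241/25) × (60) = 302892/5 ≈ 60578.400 → 60578.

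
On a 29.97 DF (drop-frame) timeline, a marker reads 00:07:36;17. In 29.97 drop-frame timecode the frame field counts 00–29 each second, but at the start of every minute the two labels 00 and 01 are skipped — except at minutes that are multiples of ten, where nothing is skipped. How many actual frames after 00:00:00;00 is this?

Complete 10-minute blocks: 0, each 17982 frames → 0.
Remaining 7 whole minutes in the current block: 1800 + 6 × 1798 = 12588 frames.
Within the current minute: 36 × 30 + 17 − 2 = 1095 (labels ;00/;01 skipped at this minute). Total = 0 + 12588 + 1095 = 13683.

13683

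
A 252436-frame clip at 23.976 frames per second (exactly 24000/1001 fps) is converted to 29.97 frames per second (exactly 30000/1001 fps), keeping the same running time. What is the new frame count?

Target frames = source frames × (target rate / source rate) = 252436 × (30000/1001)/(24000/1001) = 252436 × 5/4 = 315545.

315545 frames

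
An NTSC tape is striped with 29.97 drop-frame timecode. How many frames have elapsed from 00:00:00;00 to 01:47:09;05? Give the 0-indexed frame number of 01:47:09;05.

Complete 10-minute blocks: 10, each 17982 frames → 179820.
Remaining 7 whole minutes in the current block: 1800 + 6 × 1798 = 12588 frames.
Within the current minute: 9 × 30 + 5 − 2 = 273 (labels ;00/;01 skipped at this minute). Total = 179820 + 12588 + 273 = 192681.

192681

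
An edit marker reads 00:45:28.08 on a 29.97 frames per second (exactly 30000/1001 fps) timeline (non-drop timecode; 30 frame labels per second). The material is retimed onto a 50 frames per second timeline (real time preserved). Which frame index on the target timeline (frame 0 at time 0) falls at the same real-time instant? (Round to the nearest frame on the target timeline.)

frame 136550

Source frame index: (0×3600 + 45×60 + 28) × 30 + 8 = 81848.
Real time: 81848 / (30000/1001) = 10241231/3750 s.
Target frame: (10241231/3750) × (50) = 10241231/75 ≈ 136549.747 → 136550.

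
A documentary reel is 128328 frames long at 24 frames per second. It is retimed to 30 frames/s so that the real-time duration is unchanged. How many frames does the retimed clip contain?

160410 frames

Target frames = source frames × (target rate / source rate) = 128328 × (30)/(24) = 128328 × 5/4 = 160410.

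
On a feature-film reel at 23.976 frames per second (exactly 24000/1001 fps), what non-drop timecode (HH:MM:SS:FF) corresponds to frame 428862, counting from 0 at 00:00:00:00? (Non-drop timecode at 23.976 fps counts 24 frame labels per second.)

428862 ÷ 24 = 17869 full seconds, remainder 6 frames.
17869 s = 4 h 57 min 49 s.
Timecode: 04:57:49:06.

04:57:49:06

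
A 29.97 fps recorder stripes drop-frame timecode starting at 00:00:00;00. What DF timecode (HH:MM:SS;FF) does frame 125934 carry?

Ten DF minutes hold 17982 frames, so frame 125934 lies in block 7 (frames 125874–143855) with 60 frames into that block.
The block's first minute is 1800 frames and the rest 1798 each; 60 frames reaches minute 0, so 7 × 18 + 0 × 2 = 126 labels have been skipped so far.
Adding those back, label number 125934 + 126 = 126060 at 30 labels/s is 4202 s + 0 f = 1 h 10 min 2 s frame 0, i.e. 01:10:02;00.

01:10:02;00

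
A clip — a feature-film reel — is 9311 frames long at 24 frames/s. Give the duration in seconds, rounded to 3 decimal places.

Running time = 9311 × 1/24 = 9311/24 s ≈ 387.958 s.

387.958 seconds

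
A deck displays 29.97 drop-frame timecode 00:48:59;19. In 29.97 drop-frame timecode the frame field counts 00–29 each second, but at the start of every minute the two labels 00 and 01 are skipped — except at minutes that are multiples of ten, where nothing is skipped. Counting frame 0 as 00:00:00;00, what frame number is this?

As if non-drop at 30 labels/s: (0 × 3600 + 48 × 60 + 59) × 30 + 19 = 88189.
Minute boundaries passed: 48; those not divisible by 10: 48 − 4 = 44; dropped labels = 2 × 44 = 88.
Actual frame index = 88189 − 88 = 88101.

88101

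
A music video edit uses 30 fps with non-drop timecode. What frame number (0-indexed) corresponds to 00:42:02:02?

Total seconds to the label: (0 × 3600 + 42 × 60 + 2) = 2522.
Frame index = 2522 × 30 + 2 = 75662.

75662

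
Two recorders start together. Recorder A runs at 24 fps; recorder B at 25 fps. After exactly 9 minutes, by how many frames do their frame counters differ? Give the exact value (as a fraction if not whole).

540 frames

9 min = 540 s.
A emits 24 × 540 = 12960 frames; B emits 25 × 540 = 13500.
Difference = 540 frames; B is ahead of A.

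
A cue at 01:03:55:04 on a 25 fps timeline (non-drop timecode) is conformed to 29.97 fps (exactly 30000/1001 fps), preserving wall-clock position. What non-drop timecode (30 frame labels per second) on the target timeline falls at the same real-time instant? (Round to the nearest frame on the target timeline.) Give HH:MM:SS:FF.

01:03:51:10

Source frame index: (1×3600 + 3×60 + 55) × 25 + 4 = 95879.
Real time: 95879 / (25) = 95879/25 s.
Target frame: (95879/25) × (30000/1001) = 16436400/143 ≈ 114939.860 → 114940.
At 30 labels/s: frame 114940 → 01:03:51:10.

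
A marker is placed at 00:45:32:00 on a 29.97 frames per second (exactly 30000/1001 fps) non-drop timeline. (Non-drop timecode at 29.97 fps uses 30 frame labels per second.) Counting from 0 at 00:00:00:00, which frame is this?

Total seconds to the label: (0 × 3600 + 45 × 60 + 32) = 2732.
Frame index = 2732 × 30 + 0 = 81960.

81960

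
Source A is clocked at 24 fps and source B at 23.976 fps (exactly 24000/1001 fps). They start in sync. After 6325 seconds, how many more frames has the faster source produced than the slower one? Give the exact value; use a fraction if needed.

A emits 24 × 6325 = 151800 frames; B emits 24000/1001 × 6325 = 13800000/91.
Difference = 13800/91 frames (≈ 151.6484); B is behind A.

13800/91 frames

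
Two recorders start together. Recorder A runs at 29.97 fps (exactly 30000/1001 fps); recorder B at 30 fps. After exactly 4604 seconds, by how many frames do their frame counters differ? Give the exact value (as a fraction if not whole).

138120/1001 frames

A emits 30000/1001 × 4604 = 138120000/1001 frames; B emits 30 × 4604 = 138120.
Difference = 138120/1001 frames (≈ 137.9820); B is ahead of A.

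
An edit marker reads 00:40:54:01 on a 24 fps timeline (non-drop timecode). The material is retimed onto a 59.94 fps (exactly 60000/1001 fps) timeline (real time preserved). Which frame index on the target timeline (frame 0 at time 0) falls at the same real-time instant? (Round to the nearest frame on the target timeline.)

frame 147095

Source frame index: (0×3600 + 40×60 + 54) × 24 + 1 = 58897.
Real time: 58897 / (24) = 58897/24 s.
Target frame: (58897/24) × (60000/1001) = 147242500/1001 ≈ 147095.405 → 147095.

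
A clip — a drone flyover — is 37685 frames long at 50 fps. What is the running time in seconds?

753.7 seconds

Running time = 37685 / (50) = 753.7 s.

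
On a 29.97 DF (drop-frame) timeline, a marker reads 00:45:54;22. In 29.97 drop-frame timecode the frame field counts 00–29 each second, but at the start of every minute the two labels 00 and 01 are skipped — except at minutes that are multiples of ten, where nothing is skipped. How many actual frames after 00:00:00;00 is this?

Complete 10-minute blocks: 4, each 17982 frames → 71928.
Remaining 5 whole minutes in the current block: 1800 + 4 × 1798 = 8992 frames.
Within the current minute: 54 × 30 + 22 − 2 = 1640 (labels ;00/;01 skipped at this minute). Total = 71928 + 8992 + 1640 = 82560.

82560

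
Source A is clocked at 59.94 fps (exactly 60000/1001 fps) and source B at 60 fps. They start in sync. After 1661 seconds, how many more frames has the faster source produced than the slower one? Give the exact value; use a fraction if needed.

9060/91 frames

A emits 60000/1001 × 1661 = 9060000/91 frames; B emits 60 × 1661 = 99660.
Difference = 9060/91 frames (≈ 99.5604); B is ahead of A.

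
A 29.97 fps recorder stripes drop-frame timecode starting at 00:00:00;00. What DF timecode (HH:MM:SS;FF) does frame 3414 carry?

Ten DF minutes hold 17982 frames, so frame 3414 lies in block 0 (frames 0–17981) with 3414 frames into that block.
The block's first minute is 1800 frames and the rest 1798 each; 3414 frames reaches minute 1, so 0 × 18 + 1 × 2 = 2 labels have been skipped so far.
Adding those back, label number 3414 + 2 = 3416 at 30 labels/s is 113 s + 26 f = 0 h 1 min 53 s frame 26, i.e. 00:01:53;26.

00:01:53;26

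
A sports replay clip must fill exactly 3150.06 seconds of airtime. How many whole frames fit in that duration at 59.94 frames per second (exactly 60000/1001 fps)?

Frames = 3150.06 × 60000/1001 = 189003600/1001 ≈ 188814.7852.
Complete frames: 188814.

188814 frames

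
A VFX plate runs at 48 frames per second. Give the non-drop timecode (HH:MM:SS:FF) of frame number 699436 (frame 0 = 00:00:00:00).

699436 ÷ 48 = 14571 full seconds, remainder 28 frames.
14571 s = 4 h 2 min 51 s.
Timecode: 04:02:51:28.

04:02:51:28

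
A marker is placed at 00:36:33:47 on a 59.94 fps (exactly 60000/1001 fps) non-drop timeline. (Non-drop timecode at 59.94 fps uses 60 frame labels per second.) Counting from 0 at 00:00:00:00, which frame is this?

131627

Total seconds to the label: (0 × 3600 + 36 × 60 + 33) = 2193.
Frame index = 2193 × 60 + 47 = 131627.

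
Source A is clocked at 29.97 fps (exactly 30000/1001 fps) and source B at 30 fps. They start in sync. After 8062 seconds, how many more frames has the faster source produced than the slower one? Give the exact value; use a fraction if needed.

241860/1001 frames

A emits 30000/1001 × 8062 = 241860000/1001 frames; B emits 30 × 8062 = 241860.
Difference = 241860/1001 frames (≈ 241.6184); B is ahead of A.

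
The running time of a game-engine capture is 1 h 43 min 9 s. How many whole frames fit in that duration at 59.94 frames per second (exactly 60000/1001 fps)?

1 h 43 min 9 s = 6189 s.
Frames = 6189 × 60000/1001 = 371340000/1001 ≈ 370969.0310.
Complete frames: 370969.

370969 frames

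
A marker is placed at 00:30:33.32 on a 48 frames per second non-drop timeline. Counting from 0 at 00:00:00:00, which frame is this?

Total seconds to the label: (0 × 3600 + 30 × 60 + 33) = 1833.
Frame index = 1833 × 48 + 32 = 88016.

88016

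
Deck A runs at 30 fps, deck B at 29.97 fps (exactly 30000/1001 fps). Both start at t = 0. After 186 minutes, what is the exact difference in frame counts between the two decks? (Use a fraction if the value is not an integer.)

186 min = 11160 s.
A emits 30 × 11160 = 334800 frames; B emits 30000/1001 × 11160 = 334800000/1001.
Difference = 334800/1001 frames (≈ 334.4655); B is behind A.

334800/1001 frames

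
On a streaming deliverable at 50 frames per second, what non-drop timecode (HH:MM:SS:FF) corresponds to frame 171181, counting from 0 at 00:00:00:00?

171181 ÷ 50 = 3423 full seconds, remainder 31 frames.
3423 s = 0 h 57 min 3 s.
Timecode: 00:57:03:31.

00:57:03:31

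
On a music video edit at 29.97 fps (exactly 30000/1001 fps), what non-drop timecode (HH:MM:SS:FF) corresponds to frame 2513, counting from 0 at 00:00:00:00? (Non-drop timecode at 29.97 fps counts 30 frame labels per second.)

2513 ÷ 30 = 83 full seconds, remainder 23 frames.
83 s = 0 h 1 min 23 s.
Timecode: 00:01:23:23.

00:01:23:23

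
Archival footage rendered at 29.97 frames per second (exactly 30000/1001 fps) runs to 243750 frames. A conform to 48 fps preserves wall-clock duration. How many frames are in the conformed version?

390390 frames

Target frames = source frames × (target rate / source rate) = 243750 × (48)/(30000/1001) = 243750 × 1001/625 = 390390.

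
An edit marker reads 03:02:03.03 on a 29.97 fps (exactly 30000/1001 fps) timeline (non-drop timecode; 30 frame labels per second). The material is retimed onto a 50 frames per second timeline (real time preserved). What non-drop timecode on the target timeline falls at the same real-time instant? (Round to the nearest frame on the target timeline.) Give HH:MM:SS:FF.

03:02:14:01

Source frame index: (3×3600 + 2×60 + 3) × 30 + 3 = 327693.
Real time: 327693 / (30000/1001) = 109340231/10000 s.
Target frame: (109340231/10000) × (50) = 109340231/200 ≈ 546701.155 → 546701.
At 50 labels/s: frame 546701 → 03:02:14:01.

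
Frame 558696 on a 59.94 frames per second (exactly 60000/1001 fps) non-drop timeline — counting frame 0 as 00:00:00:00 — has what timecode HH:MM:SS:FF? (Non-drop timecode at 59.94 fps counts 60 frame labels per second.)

02:35:11:36

558696 ÷ 60 = 9311 full seconds, remainder 36 frames.
9311 s = 2 h 35 min 11 s.
Timecode: 02:35:11:36.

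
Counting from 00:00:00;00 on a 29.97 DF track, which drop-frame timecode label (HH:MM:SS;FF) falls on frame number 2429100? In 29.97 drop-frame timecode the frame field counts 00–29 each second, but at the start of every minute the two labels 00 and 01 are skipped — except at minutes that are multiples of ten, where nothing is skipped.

Each 10-minute DF block holds 10 × 60 × 30 − 9 × 2 = 17982 frames. 2429100 ÷ 17982 → 135 full blocks, remainder 1530.
Within the partial block the first minute is 1800 frames and each further minute 1798, so 0 further minute boundaries passed. Total skipped labels = 18 × 135 + 2 × 0 = 2430.
Non-drop label index = 2429100 + 2430 = 2431530; at 30 labels/s that is 22:30:51:00, i.e. DF 22:30:51;00.

22:30:51;00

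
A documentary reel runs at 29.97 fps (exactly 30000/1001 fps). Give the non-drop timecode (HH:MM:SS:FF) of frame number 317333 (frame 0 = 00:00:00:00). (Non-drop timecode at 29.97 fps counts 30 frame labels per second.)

02:56:17:23

317333 ÷ 30 = 10577 full seconds, remainder 23 frames.
10577 s = 2 h 56 min 17 s.
Timecode: 02:56:17:23.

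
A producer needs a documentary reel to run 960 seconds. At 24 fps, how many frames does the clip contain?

23040 frames

Frames = 960 × 24 = 23040.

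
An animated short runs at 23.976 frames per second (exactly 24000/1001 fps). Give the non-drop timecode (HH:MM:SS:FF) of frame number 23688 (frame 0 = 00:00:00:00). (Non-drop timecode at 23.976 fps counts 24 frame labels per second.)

23688 ÷ 24 = 987 full seconds, remainder 0 frames.
987 s = 0 h 16 min 27 s.
Timecode: 00:16:27:00.

00:16:27:00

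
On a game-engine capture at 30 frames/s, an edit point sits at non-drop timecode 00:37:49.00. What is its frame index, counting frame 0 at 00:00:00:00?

Total seconds to the label: (0 × 3600 + 37 × 60 + 49) = 2269.
Frame index = 2269 × 30 + 0 = 68070.

frame 68070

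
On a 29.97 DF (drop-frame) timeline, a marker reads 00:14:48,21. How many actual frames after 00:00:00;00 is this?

26635

As if non-drop at 30 labels/s: (0 × 3600 + 14 × 60 + 48) × 30 + 21 = 26661.
Minute boundaries passed: 14; those not divisible by 10: 14 − 1 = 13; dropped labels = 2 × 13 = 26.
Actual frame index = 26661 − 26 = 26635.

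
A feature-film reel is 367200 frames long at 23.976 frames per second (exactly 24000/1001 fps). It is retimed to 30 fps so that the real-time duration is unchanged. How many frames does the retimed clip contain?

459459 frames

Target frames = source frames × (target rate / source rate) = 367200 × (30)/(24000/1001) = 367200 × 1001/800 = 459459.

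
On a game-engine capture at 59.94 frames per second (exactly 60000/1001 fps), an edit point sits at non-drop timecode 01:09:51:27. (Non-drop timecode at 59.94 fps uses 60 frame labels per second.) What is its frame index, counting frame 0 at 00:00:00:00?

Total seconds to the label: (1 × 3600 + 9 × 60 + 51) = 4191.
Frame index = 4191 × 60 + 27 = 251487.

251487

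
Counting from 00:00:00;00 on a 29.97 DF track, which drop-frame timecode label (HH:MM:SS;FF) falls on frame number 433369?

04:01:00;03

Each 10-minute DF block holds 10 × 60 × 30 − 9 × 2 = 17982 frames. 433369 ÷ 17982 → 24 full blocks, remainder 1801.
Within the partial block the first minute is 1800 frames and each further minute 1798, so 1 further minute boundary passed. Total skipped labels = 18 × 24 + 2 × 1 = 434.
Non-drop label index = 433369 + 434 = 433803; at 30 labels/s that is 04:01:00:03, i.e. DF 04:01:00;03.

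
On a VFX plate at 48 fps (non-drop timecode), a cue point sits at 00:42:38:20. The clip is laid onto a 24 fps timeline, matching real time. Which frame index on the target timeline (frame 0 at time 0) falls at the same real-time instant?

frame 61402

Source frame index: (0×3600 + 42×60 + 38) × 48 + 20 = 122804.
Real time: 122804 / (48) = 30701/12 s.
Target frame: (30701/12) × (24) = 61402.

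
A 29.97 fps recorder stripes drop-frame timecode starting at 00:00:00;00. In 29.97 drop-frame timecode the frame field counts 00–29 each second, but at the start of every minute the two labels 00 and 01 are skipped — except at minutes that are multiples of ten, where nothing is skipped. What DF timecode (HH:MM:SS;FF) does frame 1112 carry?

Ten DF minutes hold 17982 frames, so frame 1112 lies in block 0 (frames 0–17981) with 1112 frames into that block.
The block's first minute is 1800 frames and the rest 1798 each; 1112 frames reaches minute 0, so 0 × 18 + 0 × 2 = 0 labels have been skipped so far.
Adding those back, label number 1112 + 0 = 1112 at 30 labels/s is 37 s + 2 f = 0 h 0 min 37 s frame 2, i.e. 00:00:37;02.

00:00:37;02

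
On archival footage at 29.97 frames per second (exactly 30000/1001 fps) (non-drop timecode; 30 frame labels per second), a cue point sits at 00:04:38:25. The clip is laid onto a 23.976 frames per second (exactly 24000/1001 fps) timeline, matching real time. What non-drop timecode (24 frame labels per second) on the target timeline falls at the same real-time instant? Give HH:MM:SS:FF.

00:04:38:20

Source frame index: (0×3600 + 4×60 + 38) × 30 + 25 = 8365.
Real time: 8365 / (30000/1001) = 1674673/6000 s.
Target frame: (1674673/6000) × (24000/1001) = 6692.
At 24 labels/s: frame 6692 → 00:04:38:20.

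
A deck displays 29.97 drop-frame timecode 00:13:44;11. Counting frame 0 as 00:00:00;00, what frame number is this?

Complete 10-minute blocks: 1, each 17982 frames → 17982.
Remaining 3 whole minutes in the current block: 1800 + 2 × 1798 = 5396 frames.
Within the current minute: 44 × 30 + 11 − 2 = 1329 (labels ;00/;01 skipped at this minute). Total = 17982 + 5396 + 1329 = 24707.

24707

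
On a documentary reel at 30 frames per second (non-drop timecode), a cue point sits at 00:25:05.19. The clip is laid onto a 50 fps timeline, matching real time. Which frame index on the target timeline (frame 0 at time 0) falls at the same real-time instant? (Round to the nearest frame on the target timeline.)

Source frame index: (0×3600 + 25×60 + 5) × 30 + 19 = 45169.
Real time: 45169 / (30) = 45169/30 s.
Target frame: (45169/30) × (50) = 225845/3 ≈ 75281.667 → 75282.

frame 75282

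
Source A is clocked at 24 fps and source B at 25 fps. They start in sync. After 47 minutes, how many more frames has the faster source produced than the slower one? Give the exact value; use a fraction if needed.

2820 frames

47 min = 2820 s.
A emits 24 × 2820 = 67680 frames; B emits 25 × 2820 = 70500.
Difference = 2820 frames; B is ahead of A.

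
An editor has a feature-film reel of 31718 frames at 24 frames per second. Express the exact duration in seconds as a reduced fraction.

Running time = 31718 ÷ (24) = 31718 × 1/24 = 15859/12 s.

15859/12 seconds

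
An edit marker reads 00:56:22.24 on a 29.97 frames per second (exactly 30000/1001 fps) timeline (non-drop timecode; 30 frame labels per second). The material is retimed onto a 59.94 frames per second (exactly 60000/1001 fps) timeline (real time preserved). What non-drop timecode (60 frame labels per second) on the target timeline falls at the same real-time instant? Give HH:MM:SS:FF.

Source frame index: (0×3600 + 56×60 + 22) × 30 + 24 = 101484.
Real time: 101484 / (30000/1001) = 8465457/2500 s.
Target frame: (8465457/2500) × (60000/1001) = 202968.
At 60 labels/s: frame 202968 → 00:56:22:48.

00:56:22:48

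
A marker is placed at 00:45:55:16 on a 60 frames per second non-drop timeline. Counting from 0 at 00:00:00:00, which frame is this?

Total seconds to the label: (0 × 3600 + 45 × 60 + 55) = 2755.
Frame index = 2755 × 60 + 16 = 165316.

165316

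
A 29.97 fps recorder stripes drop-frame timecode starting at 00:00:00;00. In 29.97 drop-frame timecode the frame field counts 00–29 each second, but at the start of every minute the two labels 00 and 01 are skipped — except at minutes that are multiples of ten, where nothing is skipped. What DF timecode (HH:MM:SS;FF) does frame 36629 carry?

Each 10-minute DF block holds 10 × 60 × 30 − 9 × 2 = 17982 frames. 36629 ÷ 17982 → 2 full blocks, remainder 665.
Within the partial block the first minute is 1800 frames and each further minute 1798, so 0 further minute boundaries passed. Total skipped labels = 18 × 2 + 2 × 0 = 36.
Non-drop label index = 36629 + 36 = 36665; at 30 labels/s that is 00:20:22:05, i.e. DF 00:20:22;05.

00:20:22;05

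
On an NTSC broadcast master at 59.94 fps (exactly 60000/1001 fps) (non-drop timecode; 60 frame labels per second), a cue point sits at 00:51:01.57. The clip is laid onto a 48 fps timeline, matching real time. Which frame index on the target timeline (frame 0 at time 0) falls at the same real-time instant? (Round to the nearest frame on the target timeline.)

frame 147121

Source frame index: (0×3600 + 51×60 + 1) × 60 + 57 = 183717.
Real time: 183717 / (60000/1001) = 61300239/20000 s.
Target frame: (61300239/20000) × (48) = 183900717/1250 ≈ 147120.574 → 147121.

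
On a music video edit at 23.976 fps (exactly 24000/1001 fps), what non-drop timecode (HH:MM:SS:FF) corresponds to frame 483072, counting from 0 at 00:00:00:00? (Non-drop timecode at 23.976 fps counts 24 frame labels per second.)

05:35:28:00

483072 ÷ 24 = 20128 full seconds, remainder 0 frames.
20128 s = 5 h 35 min 28 s.
Timecode: 05:35:28:00.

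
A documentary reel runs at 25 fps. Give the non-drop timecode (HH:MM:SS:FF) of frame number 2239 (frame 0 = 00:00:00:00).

00:01:29:14

2239 ÷ 25 = 89 full seconds, remainder 14 frames.
89 s = 0 h 1 min 29 s.
Timecode: 00:01:29:14.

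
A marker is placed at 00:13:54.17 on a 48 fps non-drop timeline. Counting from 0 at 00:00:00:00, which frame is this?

40049

Total seconds to the label: (0 × 3600 + 13 × 60 + 54) = 834.
Frame index = 834 × 48 + 17 = 40049.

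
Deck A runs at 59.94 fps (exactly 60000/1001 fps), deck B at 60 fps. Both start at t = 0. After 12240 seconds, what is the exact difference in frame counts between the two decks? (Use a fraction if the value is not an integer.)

734400/1001 frames

A emits 60000/1001 × 12240 = 734400000/1001 frames; B emits 60 × 12240 = 734400.
Difference = 734400/1001 frames (≈ 733.6663); B is ahead of A.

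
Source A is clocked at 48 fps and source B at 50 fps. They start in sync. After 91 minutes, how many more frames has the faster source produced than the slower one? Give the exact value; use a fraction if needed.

91 min = 5460 s.
A emits 48 × 5460 = 262080 frames; B emits 50 × 5460 = 273000.
Difference = 10920 frames; B is ahead of A.

10920 frames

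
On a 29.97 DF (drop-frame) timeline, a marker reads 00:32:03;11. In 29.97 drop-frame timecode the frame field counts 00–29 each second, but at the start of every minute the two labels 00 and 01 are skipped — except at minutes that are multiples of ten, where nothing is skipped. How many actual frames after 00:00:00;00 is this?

Complete 10-minute blocks: 3, each 17982 frames → 53946.
Remaining 2 whole minutes in the current block: 1800 + 1 × 1798 = 3598 frames.
Within the current minute: 3 × 30 + 11 − 2 = 99 (labels ;00/;01 skipped at this minute). Total = 53946 + 3598 + 99 = 57643.

57643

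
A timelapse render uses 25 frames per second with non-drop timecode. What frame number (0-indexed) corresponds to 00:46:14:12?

69362

Total seconds to the label: (0 × 3600 + 46 × 60 + 14) = 2774.
Frame index = 2774 × 25 + 12 = 69362.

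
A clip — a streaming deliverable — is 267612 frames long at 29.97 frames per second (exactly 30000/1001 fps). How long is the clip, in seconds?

8929.3204 seconds

Running time = 267612 / (30000/1001) = 8929.3204 s.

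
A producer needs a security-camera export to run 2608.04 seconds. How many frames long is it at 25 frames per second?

65201 frames

Frames = 2608.04 × 25 = 65201.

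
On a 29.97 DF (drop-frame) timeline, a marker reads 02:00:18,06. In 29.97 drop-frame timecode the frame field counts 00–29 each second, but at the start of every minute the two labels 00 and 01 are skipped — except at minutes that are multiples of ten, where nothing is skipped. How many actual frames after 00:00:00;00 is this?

216330

As if non-drop at 30 labels/s: (2 × 3600 + 0 × 60 + 18) × 30 + 6 = 216546.
Minute boundaries passed: 120; those not divisible by 10: 120 − 12 = 108; dropped labels = 2 × 108 = 216.
Actual frame index = 216546 − 216 = 216330.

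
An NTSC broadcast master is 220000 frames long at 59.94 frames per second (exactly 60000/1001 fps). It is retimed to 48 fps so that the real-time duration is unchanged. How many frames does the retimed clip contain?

176176 frames

Target frames = source frames × (target rate / source rate) = 220000 × (48)/(60000/1001) = 220000 × 1001/1250 = 176176.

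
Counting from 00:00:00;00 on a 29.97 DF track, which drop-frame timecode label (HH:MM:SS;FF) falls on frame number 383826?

Ten DF minutes hold 17982 frames, so frame 383826 lies in block 21 (frames 377622–395603) with 6204 frames into that block.
The block's first minute is 1800 frames and the rest 1798 each; 6204 frames reaches minute 3, so 21 × 18 + 3 × 2 = 384 labels have been skipped so far.
Adding those back, label number 383826 + 384 = 384210 at 30 labels/s is 12807 s + 0 f = 3 h 33 min 27 s frame 0, i.e. 03:33:27;00.

03:33:27;00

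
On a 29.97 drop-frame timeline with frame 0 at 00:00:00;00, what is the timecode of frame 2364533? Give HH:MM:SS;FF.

Ten DF minutes hold 17982 frames, so frame 2364533 lies in block 131 (frames 2355642–2373623) with 8891 frames into that block.
The block's first minute is 1800 frames and the rest 1798 each; 8891 frames reaches minute 4, so 131 × 18 + 4 × 2 = 2366 labels have been skipped so far.
Adding those back, label number 2364533 + 2366 = 2366899 at 30 labels/s is 78896 s + 19 f = 21 h 54 min 56 s frame 19, i.e. 21:54:56;19.

21:54:56;19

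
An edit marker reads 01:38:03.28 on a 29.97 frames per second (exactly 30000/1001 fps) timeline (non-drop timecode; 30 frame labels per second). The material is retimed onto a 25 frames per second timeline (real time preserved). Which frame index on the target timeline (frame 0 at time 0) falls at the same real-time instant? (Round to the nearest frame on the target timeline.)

frame 147245

Source frame index: (1×3600 + 38×60 + 3) × 30 + 28 = 176518.
Real time: 176518 / (30000/1001) = 88347259/15000 s.
Target frame: (88347259/15000) × (25) = 88347259/600 ≈ 147245.432 → 147245.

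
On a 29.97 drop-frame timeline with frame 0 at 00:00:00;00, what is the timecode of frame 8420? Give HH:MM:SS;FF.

Ten DF minutes hold 17982 frames, so frame 8420 lies in block 0 (frames 0–17981) with 8420 frames into that block.
The block's first minute is 1800 frames and the rest 1798 each; 8420 frames reaches minute 4, so 0 × 18 + 4 × 2 = 8 labels have been skipped so far.
Adding those back, label number 8420 + 8 = 8428 at 30 labels/s is 280 s + 28 f = 0 h 4 min 40 s frame 28, i.e. 00:04:40;28.

00:04:40;28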